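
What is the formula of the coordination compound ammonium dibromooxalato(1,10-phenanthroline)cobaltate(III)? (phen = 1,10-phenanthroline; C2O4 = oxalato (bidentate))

Ligands: 2 bromo (Br, -1), 1 1,10-phenanthroline (phen, neutral), 1 oxalato (C2O4, -2). Ligand charge sum = -4.
Charge balance with ammonium (+1) requires 1 complex ion per 1 ammonium.

NH4[CoBr2(C2O4)(phen)]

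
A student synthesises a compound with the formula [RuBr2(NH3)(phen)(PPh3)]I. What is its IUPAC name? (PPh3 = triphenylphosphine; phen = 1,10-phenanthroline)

The 1 iodide counter-ion carries a total charge of -1, so each complex ion is 1+.
Ligand charges: 1×triphenylphosphine (neutral), 1×1,10-phenanthroline (neutral), 2×bromo (-1 each), 1×ammine (neutral); total -2. So Ru + (-2) = 1+, giving Ru = +3.
Ligands are named alphabetically: ammine before bromo before phenanthroline before triphenylphosphine.

amminedibromo(1,10-phenanthroline)(triphenylphosphine)ruthenium(III) iodide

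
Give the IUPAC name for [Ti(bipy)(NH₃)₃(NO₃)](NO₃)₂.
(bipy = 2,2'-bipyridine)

triammine(2,2'-bipyridine)nitratotitanium(III) nitrate

The 2 nitrate counter-ions carry a total charge of -2, so each complex ion is 2+.
Ligand charges: 1×2,2'-bipyridine (neutral), 1×nitrato (-1 each), 3×ammine (neutral); total -1. So Ti + (-1) = 2+, giving Ti = +3.
Ligands are named alphabetically: ammine before bipyridine before nitrato.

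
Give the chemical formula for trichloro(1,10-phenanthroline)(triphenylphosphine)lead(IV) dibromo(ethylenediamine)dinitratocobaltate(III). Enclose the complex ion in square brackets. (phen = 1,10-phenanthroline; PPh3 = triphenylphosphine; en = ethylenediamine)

[PbCl3(phen)(PPh3)][CoBr2(en)(NO3)2]

Cation [Pb…]: ligand charges -3, Pb(IV) ⇒ ion charge 1+.
Anion [Co…]: ligand charges -4, Co(III) ⇒ ion charge 1−.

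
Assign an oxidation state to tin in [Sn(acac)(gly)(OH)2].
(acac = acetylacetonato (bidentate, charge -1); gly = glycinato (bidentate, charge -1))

No counter-ion: the bracketed complex is neutral.
Ligand charges: 1×acac = -1; 1×gly = -1; 2×OH = -2; sum -4.
Sn + (-4) = 0 ⇒ Sn is +4.

+4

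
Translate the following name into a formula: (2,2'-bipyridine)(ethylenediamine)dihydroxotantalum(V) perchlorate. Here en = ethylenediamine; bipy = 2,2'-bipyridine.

Ligands: 1 ethylenediamine (en, neutral), 2 hydroxo (OH, -1), 1 2,2'-bipyridine (bipy, neutral). Ligand charge sum = -2.
Charge balance with perchlorate (-1) requires 1 complex ion per 3 perchlorate.

[Ta(bipy)(en)(OH)2](ClO4)3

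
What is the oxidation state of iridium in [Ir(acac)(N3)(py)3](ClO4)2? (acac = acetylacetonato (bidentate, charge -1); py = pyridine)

+4

2 perchlorate outside the brackets (-1 each) → the complex ion is 2+.
Ligand charges: 1×N3 = -1; 1×acac = -1; 3×py neutral; sum -2.
Ir + (-2) = 2+ ⇒ Ir is +4.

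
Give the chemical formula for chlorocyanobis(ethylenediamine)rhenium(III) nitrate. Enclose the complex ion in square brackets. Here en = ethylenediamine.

Ligands: 1 cyano (CN, -1), 2 ethylenediamine (en, neutral), 1 chloro (Cl, -1). Ligand charge sum = -2.
Charge balance with nitrate (-1) requires 1 complex ion per 1 nitrate.

[ReCl(CN)(en)2]NO3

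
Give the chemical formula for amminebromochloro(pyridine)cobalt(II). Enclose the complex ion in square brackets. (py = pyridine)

Ligands: 1 pyridine (py, neutral), 1 chloro (Cl, -1), 1 ammine (NH3, neutral), 1 bromo (Br, -1). Ligand charge sum = -2.
With Co in oxidation state +2, the complex ion is [Co...].

[CoBrCl(NH3)(py)]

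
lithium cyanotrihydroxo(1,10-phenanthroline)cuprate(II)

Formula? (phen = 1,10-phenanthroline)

Ligands: 1 cyano (CN, -1), 3 hydroxo (OH, -1), 1 1,10-phenanthroline (phen, neutral). Ligand charge sum = -4.
With Cu in oxidation state +2, the complex ion is [Cu...]^2−.
Charge balance with lithium (+1) requires 1 complex ion per 2 lithium.

Li2[Cu(CN)(OH)3(phen)]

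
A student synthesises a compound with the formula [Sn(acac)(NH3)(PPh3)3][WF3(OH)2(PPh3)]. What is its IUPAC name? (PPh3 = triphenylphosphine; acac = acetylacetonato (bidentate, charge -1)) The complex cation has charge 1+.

The complex cation is given as 1+; its ligand charges sum to -1, so Sn = +2.
A 1:1 salt means the anion carries the equal and opposite charge, 1−.
Anion: ligand charges sum to -5; for the ion to be 1−, W = +4.

(acetylacetonato)amminetris(triphenylphosphine)tin(II) trifluorodihydroxo(triphenylphosphine)tungstate(IV)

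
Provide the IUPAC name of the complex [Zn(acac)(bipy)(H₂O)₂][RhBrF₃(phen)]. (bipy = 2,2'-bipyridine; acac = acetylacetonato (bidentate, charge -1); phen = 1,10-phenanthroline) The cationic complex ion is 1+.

Both ions are complex: the cation is named first with the plain metal name, the anion second with the -ate form; each ion's ligands are alphabetised independently.
The complex cation is given as 1+; its ligand charges sum to -1, so Zn = +2.
A 1:1 salt means the anion carries the equal and opposite charge, 1−.
Anion: ligand charges sum to -4; for the ion to be 1−, Rh = +3.

(acetylacetonato)diaqua(2,2'-bipyridine)zinc(II) bromotrifluoro(1,10-phenanthroline)rhodate(III)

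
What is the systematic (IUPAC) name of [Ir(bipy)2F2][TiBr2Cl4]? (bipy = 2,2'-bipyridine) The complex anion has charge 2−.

bis(2,2'-bipyridine)difluoroiridium(IV) dibromotetrachlorotitanate(IV)

The complex anion is given as 2−; its ligand charges sum to -6, so Ti = +4.
A 1:1 salt means the cation carries the equal and opposite charge, 2+.
Cation: ligand charges sum to -2; for the ion to be 2+, Ir = +4.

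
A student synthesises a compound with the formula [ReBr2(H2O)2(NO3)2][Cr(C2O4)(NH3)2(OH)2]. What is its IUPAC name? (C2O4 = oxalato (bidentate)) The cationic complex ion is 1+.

Both ions are complex: the cation is named first with the plain metal name, the anion second with the -ate form; each ion's ligands are alphabetised independently.
The complex cation is given as 1+; its ligand charges sum to -4, so Re = +5.
A 1:1 salt means the anion carries the equal and opposite charge, 1−.
Anion: ligand charges sum to -4; for the ion to be 1−, Cr = +3.

diaquadibromodinitratorhenium(V) diamminedihydroxooxalatochromate(III)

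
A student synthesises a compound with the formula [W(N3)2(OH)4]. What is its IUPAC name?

diazidotetrahydroxotungsten(VI)

There is no counter-ion, so the complex is neutral overall.
Ligand charges: 4×hydroxo (-1 each), 2×azido (-1 each); total -6. So W + (-6) = 0, giving W = +6.
Ligands are named alphabetically: azido before hydroxo.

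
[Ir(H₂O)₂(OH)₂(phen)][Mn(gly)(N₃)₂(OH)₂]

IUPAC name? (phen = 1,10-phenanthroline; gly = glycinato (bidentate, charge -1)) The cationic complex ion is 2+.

diaquadihydroxo(1,10-phenanthroline)iridium(IV) diazido(glycinato)dihydroxomanganate(III)

Both ions are complex: the cation is named first with the plain metal name, the anion second with the -ate form; each ion's ligands are alphabetised independently.
The complex cation is given as 2+; its ligand charges sum to -2, so Ir = +4.
A 1:1 salt means the anion carries the equal and opposite charge, 2−.
Anion: ligand charges sum to -5; for the ion to be 2−, Mn = +3.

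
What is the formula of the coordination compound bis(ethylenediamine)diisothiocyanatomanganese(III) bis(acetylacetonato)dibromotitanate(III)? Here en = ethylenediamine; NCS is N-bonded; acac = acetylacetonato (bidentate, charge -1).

[Mn(en)2(NCS)2][Ti(acac)2Br2]

Cation [Mn…]: ligand charges -2, Mn(III) ⇒ ion charge 1+.
Anion [Ti…]: ligand charges -4, Ti(III) ⇒ ion charge 1−.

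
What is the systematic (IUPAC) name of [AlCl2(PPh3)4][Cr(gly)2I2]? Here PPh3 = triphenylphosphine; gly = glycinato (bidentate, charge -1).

dichlorotetrakis(triphenylphosphine)aluminium(III) bis(glycinato)diiodochromate(III)

Both ions are complex: the cation is named first with the plain metal name, the anion second with the -ate form; each ion's ligands are alphabetised independently.
Aluminium is always +3 in its complexes; the cation's ligand charges sum to -2, so the complex cation is 1+.
A 1:1 salt means the anion carries the equal and opposite charge, 1−.
Anion: ligand charges sum to -4; for the ion to be 1−, Cr = +3.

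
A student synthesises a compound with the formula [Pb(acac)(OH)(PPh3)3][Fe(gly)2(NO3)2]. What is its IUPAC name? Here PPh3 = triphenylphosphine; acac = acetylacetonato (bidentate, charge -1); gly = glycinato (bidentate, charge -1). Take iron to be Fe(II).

(acetylacetonato)hydroxotris(triphenylphosphine)lead(IV) bis(glycinato)dinitratoferrate(II)

Both ions are complex: the cation is named first with the plain metal name, the anion second with the -ate form; each ion's ligands are alphabetised independently.
Fe is given as +2; the anion's ligand charges sum to -4, so the complex anion is 2−.
A 1:1 salt means the cation carries the equal and opposite charge, 2+.
Cation: ligand charges sum to -2; for the ion to be 2+, Pb = +4.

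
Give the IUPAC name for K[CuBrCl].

The 1 potassium counter-ion carries a total charge of +1, so each complex ion is 1−.
Ligand charges: 1×chloro (-1 each), 1×bromo (-1 each); total -2. So Cu + (-2) = 1−, giving Cu = +1.
Ligands are named alphabetically: bromo before chloro.
The complex ion is anionic, so copper takes the -ate form cuprate(I).

potassium bromochlorocuprate(I)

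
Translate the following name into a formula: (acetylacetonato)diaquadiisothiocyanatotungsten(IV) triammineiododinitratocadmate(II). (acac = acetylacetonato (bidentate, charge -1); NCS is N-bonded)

Cation [W…]: ligand charges -3, W(IV) ⇒ ion charge 1+.
Anion [Cd…]: ligand charges -3, Cd(II) ⇒ ion charge 1−.

[W(acac)(H2O)2(NCS)2][CdI(NH3)3(NO3)2]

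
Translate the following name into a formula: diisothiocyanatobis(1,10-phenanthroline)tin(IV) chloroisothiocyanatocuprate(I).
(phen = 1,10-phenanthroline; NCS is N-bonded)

Cation [Sn…]: ligand charges -2, Sn(IV) ⇒ ion charge 2+.
Anion [Cu…]: ligand charges -2, Cu(I) ⇒ ion charge 1−.
One 2+ cation requires 2 of the 1− anion.

[Sn(NCS)2(phen)2][CuCl(NCS)]2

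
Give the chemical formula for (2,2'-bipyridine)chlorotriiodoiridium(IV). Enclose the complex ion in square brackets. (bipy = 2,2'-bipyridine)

Ligands: 3 iodo (I, -1), 1 2,2'-bipyridine (bipy, neutral), 1 chloro (Cl, -1). Ligand charge sum = -4.
With Ir in oxidation state +4, the complex ion is [Ir...].

[Ir(bipy)ClI3]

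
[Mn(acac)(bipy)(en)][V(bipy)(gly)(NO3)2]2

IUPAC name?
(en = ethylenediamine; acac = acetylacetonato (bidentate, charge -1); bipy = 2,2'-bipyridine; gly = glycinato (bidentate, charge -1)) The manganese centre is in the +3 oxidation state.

(acetylacetonato)(2,2'-bipyridine)(ethylenediamine)manganese(III) (2,2'-bipyridine)(glycinato)dinitratovanadate(II)

Both ions are complex: the cation is named first with the plain metal name, the anion second with the -ate form; each ion's ligands are alphabetised independently.
Mn is given as +3; the cation's ligand charges sum to -1, so the complex cation is 2+.
With 2 anions per cation, each anion must be 2/2 = 1−.
Anion: ligand charges sum to -3; for the ion to be 1−, V = +2.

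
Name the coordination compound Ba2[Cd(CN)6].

barium hexacyanocadmate(II)

The 2 barium counter-ions carry a total charge of +4, so each complex ion is 4−.
Ligand charges: 6×cyano (-1 each); total -6. So Cd + (-6) = 4−, giving Cd = +2.
The complex ion is anionic, so cadmium takes the -ate form cadmate(II).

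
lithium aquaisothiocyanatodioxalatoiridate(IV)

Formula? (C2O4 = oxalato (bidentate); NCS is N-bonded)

Ligands: 2 oxalato (C2O4, -2), 1 aqua (H2O, neutral), 1 isothiocyanato (NCS, -1). Ligand charge sum = -5.
Charge balance with lithium (+1) requires 1 complex ion per 1 lithium.

Li[Ir(C2O4)2(H2O)(NCS)]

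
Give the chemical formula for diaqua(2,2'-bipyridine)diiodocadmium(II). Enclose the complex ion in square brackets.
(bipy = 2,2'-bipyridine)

[Cd(bipy)(H2O)2I2]

Ligands: 1 2,2'-bipyridine (bipy, neutral), 2 aqua (H2O, neutral), 2 iodo (I, -1). Ligand charge sum = -2.
With Cd in oxidation state +2, the complex ion is [Cd...].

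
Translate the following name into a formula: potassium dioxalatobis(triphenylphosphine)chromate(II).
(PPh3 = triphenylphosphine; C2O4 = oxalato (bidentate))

Ligands: 2 triphenylphosphine (PPh3, neutral), 2 oxalato (C2O4, -2). Ligand charge sum = -4.
With Cr in oxidation state +2, the complex ion is [Cr...]^2−.
Charge balance with potassium (+1) requires 1 complex ion per 2 potassium.

K2[Cr(C2O4)2(PPh3)2]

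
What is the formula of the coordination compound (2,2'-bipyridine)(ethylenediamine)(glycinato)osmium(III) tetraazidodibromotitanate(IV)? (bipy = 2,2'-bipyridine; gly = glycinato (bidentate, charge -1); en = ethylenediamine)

[Os(bipy)(en)(gly)][TiBr2(N3)4]

Cation [Os…]: ligand charges -1, Os(III) ⇒ ion charge 2+.
Anion [Ti…]: ligand charges -6, Ti(IV) ⇒ ion charge 2−.
One 2+ cation balances one 2− anion.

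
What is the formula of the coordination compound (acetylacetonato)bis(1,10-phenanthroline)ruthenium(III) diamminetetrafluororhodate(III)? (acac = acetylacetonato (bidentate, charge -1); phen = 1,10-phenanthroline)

Cation [Ru…]: ligand charges -1, Ru(III) ⇒ ion charge 2+.
Anion [Rh…]: ligand charges -4, Rh(III) ⇒ ion charge 1−.
One 2+ cation requires 2 of the 1− anion.

[Ru(acac)(phen)2][RhF4(NH3)2]2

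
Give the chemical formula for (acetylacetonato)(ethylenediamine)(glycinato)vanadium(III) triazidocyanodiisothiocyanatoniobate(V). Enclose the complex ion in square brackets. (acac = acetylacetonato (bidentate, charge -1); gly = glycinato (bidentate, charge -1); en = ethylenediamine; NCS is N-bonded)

Cation [V…]: ligand charges -2, V(III) ⇒ ion charge 1+.
Anion [Nb…]: ligand charges -6, Nb(V) ⇒ ion charge 1−.

[V(acac)(en)(gly)][Nb(CN)(N3)3(NCS)2]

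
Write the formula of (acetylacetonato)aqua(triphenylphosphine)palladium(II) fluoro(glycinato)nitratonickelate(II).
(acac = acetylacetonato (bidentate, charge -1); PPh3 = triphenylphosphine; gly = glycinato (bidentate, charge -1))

Cation [Pd…]: ligand charges -1, Pd(II) ⇒ ion charge 1+.
Anion [Ni…]: ligand charges -3, Ni(II) ⇒ ion charge 1−.

[Pd(acac)(H2O)(PPh3)][NiF(gly)(NO3)]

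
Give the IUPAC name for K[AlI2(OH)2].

potassium dihydroxodiiodoaluminate(III)

The 1 potassium counter-ion carries a total charge of +1, so each complex ion is 1−.
Ligand charges: 2×iodo (-1 each), 2×hydroxo (-1 each); total -4. So Al + (-4) = 1−, giving Al = +3.
The complex ion is anionic, so aluminium takes the -ate form aluminate(III).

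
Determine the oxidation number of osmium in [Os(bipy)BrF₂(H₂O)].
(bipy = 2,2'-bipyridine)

No counter-ion: the bracketed complex is neutral.
Ligand charges: 2×F = -2; 1×H2O neutral; 1×bipy neutral; 1×Br = -1; sum -3.
Os + (-3) = 0 ⇒ Os is +3.

+3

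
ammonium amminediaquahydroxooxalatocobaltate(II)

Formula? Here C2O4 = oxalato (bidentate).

NH4[Co(C2O4)(H2O)2(NH3)(OH)]

Ligands: 1 oxalato (C2O4, -2), 1 hydroxo (OH, -1), 1 ammine (NH3, neutral), 2 aqua (H2O, neutral). Ligand charge sum = -3.
With Co in oxidation state +2, the complex ion is [Co...]^1−.
Charge balance with ammonium (+1) requires 1 complex ion per 1 ammonium.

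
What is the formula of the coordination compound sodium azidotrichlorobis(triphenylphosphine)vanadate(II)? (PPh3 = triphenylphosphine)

Ligands: 1 azido (N3, -1), 2 triphenylphosphine (PPh3, neutral), 3 chloro (Cl, -1). Ligand charge sum = -4.
With V in oxidation state +2, the complex ion is [V...]^2−.
Charge balance with sodium (+1) requires 1 complex ion per 2 sodium.

Na2[VCl3(N3)(PPh3)2]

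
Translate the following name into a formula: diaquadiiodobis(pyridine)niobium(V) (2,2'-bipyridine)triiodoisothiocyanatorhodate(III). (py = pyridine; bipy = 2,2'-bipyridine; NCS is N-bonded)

[Nb(H2O)2I2(py)2][Rh(bipy)I3(NCS)]3

Cation [Nb…]: ligand charges -2, Nb(V) ⇒ ion charge 3+.
Anion [Rh…]: ligand charges -4, Rh(III) ⇒ ion charge 1−.
One 3+ cation requires 3 of the 1− anion.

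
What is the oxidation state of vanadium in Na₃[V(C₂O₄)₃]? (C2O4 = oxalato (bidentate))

3 sodium outside the brackets (+1 each) → the complex ion is 3−.
Ligand charges: 3×C2O4 = -6; sum -6.
V + (-6) = 3− ⇒ V is +3.

+3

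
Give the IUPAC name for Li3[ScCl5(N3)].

lithium azidopentachloroscandate(III)

The 3 lithium counter-ions carry a total charge of +3, so each complex ion is 3−.
Ligand charges: 5×chloro (-1 each), 1×azido (-1 each); total -6. So Sc + (-6) = 3−, giving Sc = +3.
Ligands are named alphabetically: azido before chloro.
The complex ion is anionic, so scandium takes the -ate form scandate(III).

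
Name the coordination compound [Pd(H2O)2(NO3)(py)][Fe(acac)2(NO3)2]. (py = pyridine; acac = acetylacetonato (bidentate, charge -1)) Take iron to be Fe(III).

Both ions are complex: the cation is named first with the plain metal name, the anion second with the -ate form; each ion's ligands are alphabetised independently.
Fe is given as +3; the anion's ligand charges sum to -4, so the complex anion is 1−.
A 1:1 salt means the cation carries the equal and opposite charge, 1+.
Cation: ligand charges sum to -1; for the ion to be 1+, Pd = +2.

diaquanitrato(pyridine)palladium(II) bis(acetylacetonato)dinitratoferrate(III)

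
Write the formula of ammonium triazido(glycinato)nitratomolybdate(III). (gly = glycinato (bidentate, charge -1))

Ligands: 1 nitrato (NO3, -1), 1 glycinato (gly, -1), 3 azido (N3, -1). Ligand charge sum = -5.
With Mo in oxidation state +3, the complex ion is [Mo...]^2−.
Charge balance with ammonium (+1) requires 1 complex ion per 2 ammonium.

(NH4)2[Mo(gly)(N3)3(NO3)]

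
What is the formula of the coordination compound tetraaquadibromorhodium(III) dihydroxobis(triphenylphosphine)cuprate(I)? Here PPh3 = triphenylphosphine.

Cation [Rh…]: ligand charges -2, Rh(III) ⇒ ion charge 1+.
Anion [Cu…]: ligand charges -2, Cu(I) ⇒ ion charge 1−.
One 1+ cation balances one 1− anion.

[RhBr2(H2O)4][Cu(OH)2(PPh3)2]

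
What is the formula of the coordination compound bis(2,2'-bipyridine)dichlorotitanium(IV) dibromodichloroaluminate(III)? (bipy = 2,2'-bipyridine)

[Ti(bipy)2Cl2][AlBr2Cl2]2

Cation [Ti…]: ligand charges -2, Ti(IV) ⇒ ion charge 2+.
Anion [Al…]: ligand charges -4, Al(III) ⇒ ion charge 1−.
One 2+ cation requires 2 of the 1− anion.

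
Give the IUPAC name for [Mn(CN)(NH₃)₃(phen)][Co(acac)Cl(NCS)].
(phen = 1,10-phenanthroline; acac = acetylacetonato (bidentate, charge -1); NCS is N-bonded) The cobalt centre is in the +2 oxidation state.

Both ions are complex: the cation is named first with the plain metal name, the anion second with the -ate form; each ion's ligands are alphabetised independently.
Co is given as +2; the anion's ligand charges sum to -3, so the complex anion is 1−.
A 1:1 salt means the cation carries the equal and opposite charge, 1+.
Cation: ligand charges sum to -1; for the ion to be 1+, Mn = +2.

triamminecyano(1,10-phenanthroline)manganese(II) (acetylacetonato)chloroisothiocyanatocobaltate(II)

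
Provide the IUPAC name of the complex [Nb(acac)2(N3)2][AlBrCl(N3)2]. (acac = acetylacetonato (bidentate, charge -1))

bis(acetylacetonato)diazidoniobium(V) diazidobromochloroaluminate(III)

Both ions are complex: the cation is named first with the plain metal name, the anion second with the -ate form; each ion's ligands are alphabetised independently.
Aluminium is always +3 in its complexes; the anion's ligand charges sum to -4, so the complex anion is 1−.
A 1:1 salt means the cation carries the equal and opposite charge, 1+.
Cation: ligand charges sum to -4; for the ion to be 1+, Nb = +5.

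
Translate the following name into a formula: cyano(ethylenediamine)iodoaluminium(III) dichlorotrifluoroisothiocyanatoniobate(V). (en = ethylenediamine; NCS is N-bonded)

[Al(CN)(en)I][NbCl2F3(NCS)]

Cation [Al…]: ligand charges -2, Al(III) ⇒ ion charge 1+.
Anion [Nb…]: ligand charges -6, Nb(V) ⇒ ion charge 1−.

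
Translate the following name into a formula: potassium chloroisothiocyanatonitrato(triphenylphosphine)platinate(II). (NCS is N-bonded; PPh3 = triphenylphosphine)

Ligands: 1 isothiocyanato (NCS, -1), 1 triphenylphosphine (PPh3, neutral), 1 chloro (Cl, -1), 1 nitrato (NO3, -1). Ligand charge sum = -3.
With Pt in oxidation state +2, the complex ion is [Pt...]^1−.
Charge balance with potassium (+1) requires 1 complex ion per 1 potassium.

K[PtCl(NCS)(NO3)(PPh3)]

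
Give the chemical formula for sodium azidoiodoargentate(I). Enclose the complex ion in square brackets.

Na[AgI(N3)]

Ligands: 1 azido (N3, -1), 1 iodo (I, -1). Ligand charge sum = -2.
With Ag in oxidation state +1, the complex ion is [Ag...]^1−.
Charge balance with sodium (+1) requires 1 complex ion per 1 sodium.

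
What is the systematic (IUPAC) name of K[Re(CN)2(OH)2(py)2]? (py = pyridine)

potassium dicyanodihydroxobis(pyridine)rhenate(III)

The 1 potassium counter-ion carries a total charge of +1, so each complex ion is 1−.
Ligand charges: 2×pyridine (neutral), 2×hydroxo (-1 each), 2×cyano (-1 each); total -4. So Re + (-4) = 1−, giving Re = +3.
Ligands are named alphabetically: cyano before hydroxo before pyridine.
The complex ion is anionic, so rhenium takes the -ate form rhenate(III).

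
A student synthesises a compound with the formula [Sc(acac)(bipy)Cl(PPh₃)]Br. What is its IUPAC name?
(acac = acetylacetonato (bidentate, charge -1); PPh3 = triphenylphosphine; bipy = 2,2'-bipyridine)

The 1 bromide counter-ion carries a total charge of -1, so each complex ion is 1+.
Ligand charges: 1×acetylacetonato (-1 each), 1×triphenylphosphine (neutral), 1×chloro (-1 each), 1×2,2'-bipyridine (neutral); total -2. So Sc + (-2) = 1+, giving Sc = +3.
Ligands are named alphabetically: acetylacetonato before bipyridine before chloro before triphenylphosphine.

(acetylacetonato)(2,2'-bipyridine)chloro(triphenylphosphine)scandium(III) bromide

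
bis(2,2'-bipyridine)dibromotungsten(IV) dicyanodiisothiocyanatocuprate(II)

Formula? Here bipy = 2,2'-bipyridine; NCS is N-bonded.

Cation [W…]: ligand charges -2, W(IV) ⇒ ion charge 2+.
Anion [Cu…]: ligand charges -4, Cu(II) ⇒ ion charge 2−.
One 2+ cation balances one 2− anion.

[W(bipy)2Br2][Cu(CN)2(NCS)2]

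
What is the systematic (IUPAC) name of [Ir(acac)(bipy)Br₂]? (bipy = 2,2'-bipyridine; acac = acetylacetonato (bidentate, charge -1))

There is no counter-ion, so the complex is neutral overall.
Ligand charges: 2×bromo (-1 each), 1×2,2'-bipyridine (neutral), 1×acetylacetonato (-1 each); total -3. So Ir + (-3) = 0, giving Ir = +3.
Ligands are named alphabetically: acetylacetonato before bipyridine before bromo.

(acetylacetonato)(2,2'-bipyridine)dibromoiridium(III)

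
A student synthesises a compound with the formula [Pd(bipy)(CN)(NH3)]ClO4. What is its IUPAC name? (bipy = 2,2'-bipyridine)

The 1 perchlorate counter-ion carries a total charge of -1, so each complex ion is 1+.
Ligand charges: 1×ammine (neutral), 1×2,2'-bipyridine (neutral), 1×cyano (-1 each); total -1. So Pd + (-1) = 1+, giving Pd = +2.
Ligands are named alphabetically: ammine before bipyridine before cyano.

ammine(2,2'-bipyridine)cyanopalladium(II) perchlorate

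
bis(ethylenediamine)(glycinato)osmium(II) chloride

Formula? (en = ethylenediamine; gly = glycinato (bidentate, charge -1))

[Os(en)2(gly)]Cl

Ligands: 2 ethylenediamine (en, neutral), 1 glycinato (gly, -1). Ligand charge sum = -1.
With Os in oxidation state +2, the complex ion is [Os...]^1+.
Charge balance with chloride (-1) requires 1 complex ion per 1 chloride.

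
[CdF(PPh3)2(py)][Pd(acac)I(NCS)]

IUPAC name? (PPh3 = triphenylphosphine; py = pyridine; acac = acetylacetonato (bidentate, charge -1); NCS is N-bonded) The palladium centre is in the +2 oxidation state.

fluoro(pyridine)bis(triphenylphosphine)cadmium(II) (acetylacetonato)iodoisothiocyanatopalladate(II)

Both ions are complex: the cation is named first with the plain metal name, the anion second with the -ate form; each ion's ligands are alphabetised independently.
Pd is given as +2; the anion's ligand charges sum to -3, so the complex anion is 1−.
A 1:1 salt means the cation carries the equal and opposite charge, 1+.
Cation: ligand charges sum to -1; for the ion to be 1+, Cd = +2.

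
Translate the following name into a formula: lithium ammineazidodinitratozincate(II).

Li[Zn(N3)(NH3)(NO3)2]

Ligands: 1 ammine (NH3, neutral), 2 nitrato (NO3, -1), 1 azido (N3, -1). Ligand charge sum = -3.
With Zn in oxidation state +2, the complex ion is [Zn...]^1−.
Charge balance with lithium (+1) requires 1 complex ion per 1 lithium.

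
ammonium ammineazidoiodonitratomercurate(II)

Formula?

Ligands: 1 ammine (NH3, neutral), 1 nitrato (NO3, -1), 1 iodo (I, -1), 1 azido (N3, -1). Ligand charge sum = -3.
Charge balance with ammonium (+1) requires 1 complex ion per 1 ammonium.

NH4[HgI(N3)(NH3)(NO3)]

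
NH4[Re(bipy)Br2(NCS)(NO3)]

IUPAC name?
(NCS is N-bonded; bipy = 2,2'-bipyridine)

ammonium (2,2'-bipyridine)dibromoisothiocyanatonitratorhenate(III)

The 1 ammonium counter-ion carries a total charge of +1, so each complex ion is 1−.
Ligand charges: 1×nitrato (-1 each), 1×isothiocyanato (-1 each), 2×bromo (-1 each), 1×2,2'-bipyridine (neutral); total -4. So Re + (-4) = 1−, giving Re = +3.
Ligands are named alphabetically: bipyridine before bromo before isothiocyanato before nitrato.
The complex ion is anionic, so rhenium takes the -ate form rhenate(III).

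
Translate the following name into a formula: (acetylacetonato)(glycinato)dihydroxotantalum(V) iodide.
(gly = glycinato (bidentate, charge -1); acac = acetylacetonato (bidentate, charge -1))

Ligands: 1 glycinato (gly, -1), 1 acetylacetonato (acac, -1), 2 hydroxo (OH, -1). Ligand charge sum = -4.
With Ta in oxidation state +5, the complex ion is [Ta...]^1+.
Charge balance with iodide (-1) requires 1 complex ion per 1 iodide.

[Ta(acac)(gly)(OH)2]I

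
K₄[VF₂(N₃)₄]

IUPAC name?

potassium tetraazidodifluorovanadate(II)

The 4 potassium counter-ions carry a total charge of +4, so each complex ion is 4−.
Ligand charges: 2×fluoro (-1 each), 4×azido (-1 each); total -6. So V + (-6) = 4−, giving V = +2.
The complex ion is anionic, so vanadium takes the -ate form vanadate(II).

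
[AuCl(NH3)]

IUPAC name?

There is no counter-ion, so the complex is neutral overall.
Ligand charges: 1×chloro (-1 each), 1×ammine (neutral); total -1. So Au + (-1) = 0, giving Au = +1.
Ligands are named alphabetically: ammine before chloro.

amminechlorogold(I)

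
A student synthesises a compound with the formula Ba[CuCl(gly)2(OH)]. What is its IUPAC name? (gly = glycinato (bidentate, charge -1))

barium chlorobis(glycinato)hydroxocuprate(II)

The 1 barium counter-ion carries a total charge of +2, so each complex ion is 2−.
Ligand charges: 1×hydroxo (-1 each), 1×chloro (-1 each), 2×glycinato (-1 each); total -4. So Cu + (-4) = 2−, giving Cu = +2.
Ligands are named alphabetically: chloro before glycinato before hydroxo.
The complex ion is anionic, so copper takes the -ate form cuprate(II).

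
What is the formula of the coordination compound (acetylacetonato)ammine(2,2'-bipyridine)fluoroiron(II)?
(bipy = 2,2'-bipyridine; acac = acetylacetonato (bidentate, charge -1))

[Fe(acac)(bipy)F(NH3)]

Ligands: 1 2,2'-bipyridine (bipy, neutral), 1 fluoro (F, -1), 1 acetylacetonato (acac, -1), 1 ammine (NH3, neutral). Ligand charge sum = -2.
With Fe in oxidation state +2, the complex ion is [Fe...].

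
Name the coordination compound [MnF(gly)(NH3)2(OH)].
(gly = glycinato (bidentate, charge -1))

There is no counter-ion, so the complex is neutral overall.
Ligand charges: 2×ammine (neutral), 1×hydroxo (-1 each), 1×glycinato (-1 each), 1×fluoro (-1 each); total -3. So Mn + (-3) = 0, giving Mn = +3.
Ligands are named alphabetically: ammine before fluoro before glycinato before hydroxo.

diamminefluoro(glycinato)hydroxomanganese(III)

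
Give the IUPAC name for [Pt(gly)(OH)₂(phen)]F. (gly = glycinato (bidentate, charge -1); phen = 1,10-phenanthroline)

(glycinato)dihydroxo(1,10-phenanthroline)platinum(IV) fluoride

The 1 fluoride counter-ion carries a total charge of -1, so each complex ion is 1+.
Ligand charges: 1×glycinato (-1 each), 2×hydroxo (-1 each), 1×1,10-phenanthroline (neutral); total -3. So Pt + (-3) = 1+, giving Pt = +4.
Ligands are named alphabetically: glycinato before hydroxo before phenanthroline.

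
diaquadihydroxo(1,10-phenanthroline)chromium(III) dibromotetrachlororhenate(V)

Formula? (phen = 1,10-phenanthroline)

[Cr(H2O)2(OH)2(phen)][ReBr2Cl4]

Cation [Cr…]: ligand charges -2, Cr(III) ⇒ ion charge 1+.
Anion [Re…]: ligand charges -6, Re(V) ⇒ ion charge 1−.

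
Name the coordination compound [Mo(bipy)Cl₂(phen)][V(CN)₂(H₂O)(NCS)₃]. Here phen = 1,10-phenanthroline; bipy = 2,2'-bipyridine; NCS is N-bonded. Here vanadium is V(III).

(2,2'-bipyridine)dichloro(1,10-phenanthroline)molybdenum(IV) aquadicyanotriisothiocyanatovanadate(III)

V is given as +3; the anion's ligand charges sum to -5, so the complex anion is 2−.
A 1:1 salt means the cation carries the equal and opposite charge, 2+.
Cation: ligand charges sum to -2; for the ion to be 2+, Mo = +4.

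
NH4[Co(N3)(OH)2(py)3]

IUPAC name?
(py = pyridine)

The 1 ammonium counter-ion carries a total charge of +1, so each complex ion is 1−.
Ligand charges: 1×azido (-1 each), 2×hydroxo (-1 each), 3×pyridine (neutral); total -3. So Co + (-3) = 1−, giving Co = +2.
Ligands are named alphabetically: azido before hydroxo before pyridine.
The complex ion is anionic, so cobalt takes the -ate form cobaltate(II).

ammonium azidodihydroxotris(pyridine)cobaltate(II)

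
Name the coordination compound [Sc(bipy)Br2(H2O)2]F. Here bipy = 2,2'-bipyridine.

diaqua(2,2'-bipyridine)dibromoscandium(III) fluoride

The 1 fluoride counter-ion carries a total charge of -1, so each complex ion is 1+.
Ligand charges: 2×bromo (-1 each), 1×2,2'-bipyridine (neutral), 2×aqua (neutral); total -2. So Sc + (-2) = 1+, giving Sc = +3.
Ligands are named alphabetically: aqua before bipyridine before bromo.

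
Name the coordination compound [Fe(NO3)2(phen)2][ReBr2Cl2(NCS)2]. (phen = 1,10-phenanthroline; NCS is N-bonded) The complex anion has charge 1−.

The complex anion is given as 1−; its ligand charges sum to -6, so Re = +5.
A 1:1 salt means the cation carries the equal and opposite charge, 1+.
Cation: ligand charges sum to -2; for the ion to be 1+, Fe = +3.

dinitratobis(1,10-phenanthroline)iron(III) dibromodichlorodiisothiocyanatorhenate(V)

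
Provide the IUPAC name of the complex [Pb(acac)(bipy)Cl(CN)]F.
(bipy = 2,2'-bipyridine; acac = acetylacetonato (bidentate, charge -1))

(acetylacetonato)(2,2'-bipyridine)chlorocyanolead(IV) fluoride

The 1 fluoride counter-ion carries a total charge of -1, so each complex ion is 1+.
Ligand charges: 1×cyano (-1 each), 1×chloro (-1 each), 1×2,2'-bipyridine (neutral), 1×acetylacetonato (-1 each); total -3. So Pb + (-3) = 1+, giving Pb = +4.
Ligands are named alphabetically: acetylacetonato before bipyridine before chloro before cyano.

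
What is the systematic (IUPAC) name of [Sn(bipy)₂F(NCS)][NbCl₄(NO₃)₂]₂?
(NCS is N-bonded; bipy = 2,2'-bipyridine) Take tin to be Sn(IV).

bis(2,2'-bipyridine)fluoroisothiocyanatotin(IV) tetrachlorodinitratoniobate(V)

Both ions are complex: the cation is named first with the plain metal name, the anion second with the -ate form; each ion's ligands are alphabetised independently.
Sn is given as +4; the cation's ligand charges sum to -2, so the complex cation is 2+.
With 2 anions per cation, each anion must be 2/2 = 1−.
Anion: ligand charges sum to -6; for the ion to be 1−, Nb = +5.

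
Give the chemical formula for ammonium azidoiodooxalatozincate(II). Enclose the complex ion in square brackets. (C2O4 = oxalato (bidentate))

Ligands: 1 oxalato (C2O4, -2), 1 iodo (I, -1), 1 azido (N3, -1). Ligand charge sum = -4.
With Zn in oxidation state +2, the complex ion is [Zn...]^2−.
Charge balance with ammonium (+1) requires 1 complex ion per 2 ammonium.

(NH4)2[Zn(C2O4)I(N3)]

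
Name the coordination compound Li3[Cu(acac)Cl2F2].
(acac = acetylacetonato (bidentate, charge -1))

The 3 lithium counter-ions carry a total charge of +3, so each complex ion is 3−.
Ligand charges: 1×acetylacetonato (-1 each), 2×chloro (-1 each), 2×fluoro (-1 each); total -5. So Cu + (-5) = 3−, giving Cu = +2.
The complex ion is anionic, so copper takes the -ate form cuprate(II).

lithium (acetylacetonato)dichlorodifluorocuprate(II)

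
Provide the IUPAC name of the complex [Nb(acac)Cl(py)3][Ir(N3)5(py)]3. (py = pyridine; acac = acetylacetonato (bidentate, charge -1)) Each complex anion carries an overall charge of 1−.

(acetylacetonato)chlorotris(pyridine)niobium(V) pentaazido(pyridine)iridate(IV)

The complex anion is given as 1−; its ligand charges sum to -5, so Ir = +4.
With 3 anions per cation, the cation must be 3×1 = 3+.
Cation: ligand charges sum to -2; for the ion to be 3+, Nb = +5.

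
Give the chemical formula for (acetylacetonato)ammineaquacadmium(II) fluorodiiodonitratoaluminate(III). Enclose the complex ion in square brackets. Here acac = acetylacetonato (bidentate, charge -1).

Cation [Cd…]: ligand charges -1, Cd(II) ⇒ ion charge 1+.
Anion [Al…]: ligand charges -4, Al(III) ⇒ ion charge 1−.
One 1+ cation balances one 1− anion.

[Cd(acac)(H2O)(NH3)][AlFI2(NO3)]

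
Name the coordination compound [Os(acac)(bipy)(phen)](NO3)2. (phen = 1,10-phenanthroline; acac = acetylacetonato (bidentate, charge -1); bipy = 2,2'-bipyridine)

The 2 nitrate counter-ions carry a total charge of -2, so each complex ion is 2+.
Ligand charges: 1×1,10-phenanthroline (neutral), 1×acetylacetonato (-1 each), 1×2,2'-bipyridine (neutral); total -1. So Os + (-1) = 2+, giving Os = +3.
Ligands are named alphabetically: acetylacetonato before bipyridine before phenanthroline.

(acetylacetonato)(2,2'-bipyridine)(1,10-phenanthroline)osmium(III) nitrate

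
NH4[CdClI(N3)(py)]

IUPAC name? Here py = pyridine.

ammonium azidochloroiodo(pyridine)cadmate(II)

The 1 ammonium counter-ion carries a total charge of +1, so each complex ion is 1−.
Ligand charges: 1×azido (-1 each), 1×pyridine (neutral), 1×iodo (-1 each), 1×chloro (-1 each); total -3. So Cd + (-3) = 1−, giving Cd = +2.
The complex ion is anionic, so cadmium takes the -ate form cadmate(II).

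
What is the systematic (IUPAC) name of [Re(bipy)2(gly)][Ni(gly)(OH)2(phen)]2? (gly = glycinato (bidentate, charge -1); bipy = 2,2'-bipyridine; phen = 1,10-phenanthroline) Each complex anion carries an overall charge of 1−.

The complex anion is given as 1−; its ligand charges sum to -3, so Ni = +2.
With 2 anions per cation, the cation must be 2×1 = 2+.
Cation: ligand charges sum to -1; for the ion to be 2+, Re = +3.

bis(2,2'-bipyridine)(glycinato)rhenium(III) (glycinato)dihydroxo(1,10-phenanthroline)nickelate(II)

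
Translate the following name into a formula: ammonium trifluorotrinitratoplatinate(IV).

(NH4)2[PtF3(NO3)3]

Ligands: 3 nitrato (NO3, -1), 3 fluoro (F, -1). Ligand charge sum = -6.
With Pt in oxidation state +4, the complex ion is [Pt...]^2−.
Charge balance with ammonium (+1) requires 1 complex ion per 2 ammonium.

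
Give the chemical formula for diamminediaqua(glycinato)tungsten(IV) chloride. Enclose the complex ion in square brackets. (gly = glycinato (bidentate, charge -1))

Ligands: 2 aqua (H2O, neutral), 1 glycinato (gly, -1), 2 ammine (NH3, neutral). Ligand charge sum = -1.
Charge balance with chloride (-1) requires 1 complex ion per 3 chloride.

[W(gly)(H2O)2(NH3)2]Cl3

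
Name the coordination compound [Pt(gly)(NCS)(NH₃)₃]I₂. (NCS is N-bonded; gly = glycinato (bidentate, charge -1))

triammine(glycinato)isothiocyanatoplatinum(IV) iodide

The 2 iodide counter-ions carry a total charge of -2, so each complex ion is 2+.
Ligand charges: 1×isothiocyanato (-1 each), 3×ammine (neutral), 1×glycinato (-1 each); total -2. So Pt + (-2) = 2+, giving Pt = +4.
Ligands are named alphabetically: ammine before glycinato before isothiocyanato.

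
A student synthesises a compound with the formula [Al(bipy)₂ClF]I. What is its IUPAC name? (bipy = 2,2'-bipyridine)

The 1 iodide counter-ion carries a total charge of -1, so each complex ion is 1+.
Ligand charges: 1×chloro (-1 each), 2×2,2'-bipyridine (neutral), 1×fluoro (-1 each); total -2. So Al + (-2) = 1+, giving Al = +3.
Ligands are named alphabetically: bipyridine before chloro before fluoro.

bis(2,2'-bipyridine)chlorofluoroaluminium(III) iodide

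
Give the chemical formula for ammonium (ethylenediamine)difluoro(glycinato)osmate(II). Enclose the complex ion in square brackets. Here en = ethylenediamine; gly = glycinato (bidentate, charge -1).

NH4[Os(en)F2(gly)]

Ligands: 2 fluoro (F, -1), 1 ethylenediamine (en, neutral), 1 glycinato (gly, -1). Ligand charge sum = -3.
Charge balance with ammonium (+1) requires 1 complex ion per 1 ammonium.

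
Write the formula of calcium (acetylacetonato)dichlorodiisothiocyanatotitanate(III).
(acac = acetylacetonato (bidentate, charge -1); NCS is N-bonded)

Ligands: 1 acetylacetonato (acac, -1), 2 chloro (Cl, -1), 2 isothiocyanato (NCS, -1). Ligand charge sum = -5.
With Ti in oxidation state +3, the complex ion is [Ti...]^2−.
Charge balance with calcium (+2) requires 1 complex ion per 1 calcium.

Ca[Ti(acac)Cl2(NCS)2]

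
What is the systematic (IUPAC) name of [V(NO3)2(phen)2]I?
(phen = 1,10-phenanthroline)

The 1 iodide counter-ion carries a total charge of -1, so each complex ion is 1+.
Ligand charges: 2×1,10-phenanthroline (neutral), 2×nitrato (-1 each); total -2. So V + (-2) = 1+, giving V = +3.
Ligands are named alphabetically: nitrato before phenanthroline.

dinitratobis(1,10-phenanthroline)vanadium(III) iodide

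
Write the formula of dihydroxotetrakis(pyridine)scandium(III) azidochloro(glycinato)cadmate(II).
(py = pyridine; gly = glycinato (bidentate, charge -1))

Cation [Sc…]: ligand charges -2, Sc(III) ⇒ ion charge 1+.
Anion [Cd…]: ligand charges -3, Cd(II) ⇒ ion charge 1−.
One 1+ cation balances one 1− anion.

[Sc(OH)2(py)4][CdCl(gly)(N3)]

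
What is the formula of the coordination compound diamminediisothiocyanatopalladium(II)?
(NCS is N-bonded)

[Pd(NCS)2(NH3)2]

Ligands: 2 ammine (NH3, neutral), 2 isothiocyanato (NCS, -1). Ligand charge sum = -2.
With Pd in oxidation state +2, the complex ion is [Pd...].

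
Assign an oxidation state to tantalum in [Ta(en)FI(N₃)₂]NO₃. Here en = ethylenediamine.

1 nitrate outside the brackets (-1 each) → the complex ion is 1+.
Ligand charges: 2×N3 = -2; 1×en neutral; 1×F = -1; 1×I = -1; sum -4.
Ta + (-4) = 1+ ⇒ Ta is +5.

+5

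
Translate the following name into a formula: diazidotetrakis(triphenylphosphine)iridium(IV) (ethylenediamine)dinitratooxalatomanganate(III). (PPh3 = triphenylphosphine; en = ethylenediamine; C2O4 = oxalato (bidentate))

Cation [Ir…]: ligand charges -2, Ir(IV) ⇒ ion charge 2+.
Anion [Mn…]: ligand charges -4, Mn(III) ⇒ ion charge 1−.
One 2+ cation requires 2 of the 1− anion.

[Ir(N3)2(PPh3)4][Mn(C2O4)(en)(NO3)2]2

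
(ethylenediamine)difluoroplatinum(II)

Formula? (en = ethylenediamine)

Ligands: 1 ethylenediamine (en, neutral), 2 fluoro (F, -1). Ligand charge sum = -2.
With Pt in oxidation state +2, the complex ion is [Pt...].

[Pt(en)F2]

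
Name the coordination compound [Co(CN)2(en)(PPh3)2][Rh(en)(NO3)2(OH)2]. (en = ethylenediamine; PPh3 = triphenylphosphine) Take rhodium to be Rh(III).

Rh is given as +3; the anion's ligand charges sum to -4, so the complex anion is 1−.
A 1:1 salt means the cation carries the equal and opposite charge, 1+.
Cation: ligand charges sum to -2; for the ion to be 1+, Co = +3.

dicyano(ethylenediamine)bis(triphenylphosphine)cobalt(III) (ethylenediamine)dihydroxodinitratorhodate(III)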